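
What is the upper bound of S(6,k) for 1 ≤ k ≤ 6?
Row S(6,k) for k = 1..6 (via S(n,k) = k·S(n−1,k) + S(n−1,k−1)): 1, 31, 90, 65, 15, 1. The row is unimodal; maximum at k = 3: 90.

Answer: 90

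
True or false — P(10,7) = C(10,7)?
False

Working:
P(10,7) = 604,800 but C(10,7) = 120; they differ by a factor of 7! = 5040, so the statement does not hold.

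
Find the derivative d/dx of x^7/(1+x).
(7x^6(1+x) - x^7)/(1+x)²

Working:
Quotient rule: [7x^{6}(1+x) - x^7]/(1+x)².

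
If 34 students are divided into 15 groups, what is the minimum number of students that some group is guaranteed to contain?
3

Reasoning: Pigeonhole: ⌈34/15⌉ = 3.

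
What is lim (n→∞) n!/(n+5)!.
n!/(n+5)! = 1/[(n+1)(n+2)···(n+5)] → 0 as n → ∞.

Answer: 0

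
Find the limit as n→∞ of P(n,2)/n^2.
1

P(n,2) = n(n-1) ≈ n^2 for large n. Limit = 1.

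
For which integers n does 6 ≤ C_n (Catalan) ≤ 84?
C_3=5; C_4=14; C_5=42; C_6=132. So valid n = 4, 5.
Final answer: 4, 5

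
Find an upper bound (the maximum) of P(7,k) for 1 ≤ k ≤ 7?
P(7,k) increases in k, so maximum at k = 7: 7! = 5,040.
Final answer: 5,040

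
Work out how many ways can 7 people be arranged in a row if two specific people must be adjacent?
1,440

Solution: Treat pair as unit: (7-1)! arrangements × 2 internal orders = 1,440.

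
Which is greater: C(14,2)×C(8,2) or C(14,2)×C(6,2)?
C(14,2)×C(8,2)

Solution: C(14,2)×C(8,2)=2,548, C(14,2)×C(6,2)=1,365.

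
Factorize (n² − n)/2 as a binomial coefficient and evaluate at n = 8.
(n² − n)/2 = n(n−1)/2 = C(n,2). At n = 8: C(8,2) = 28.
Final answer: C(n,2); C(8,2) = 28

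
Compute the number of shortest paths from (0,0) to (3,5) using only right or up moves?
56

Solution: Choose 3 rights from 8 moves: C(8,3) = 56.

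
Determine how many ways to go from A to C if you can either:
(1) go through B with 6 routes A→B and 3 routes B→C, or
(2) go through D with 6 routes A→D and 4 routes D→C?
Route via B: 6×3=18. Route via D: 6×4=24. Total: 42.

Answer: 42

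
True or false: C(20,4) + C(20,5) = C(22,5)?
False

Explanation: Pascal's identity gives C(21,5) = 20,349, whereas C(22,5) = 26,334.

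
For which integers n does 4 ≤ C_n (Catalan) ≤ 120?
3, 4, 5

Explanation: C_2=2; C_3=5; C_4=14; C_5=42; C_6=132. So valid n = 3, 4, 5.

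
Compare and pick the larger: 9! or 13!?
13!

Reasoning: 9!=362,880, 13!=6,227,020,800. 13! > 9!.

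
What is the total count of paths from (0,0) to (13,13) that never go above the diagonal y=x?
742,900

Explanation: Counted by the Catalan number C_13: C_13 = C(26,13)/(13+1) = 10,400,600/14 = 742,900.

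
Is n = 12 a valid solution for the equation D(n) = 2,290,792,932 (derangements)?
No

Reasoning: D(12) = (12-1)·[D(11) + D(10)] = 11·[14,684,570 + 1,334,961] = 176,214,841, which does not equal 2,290,792,932.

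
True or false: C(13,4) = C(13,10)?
False

C(13,4) = 715 but C(13,10) = 286; symmetry gives C(13,4) = C(13,9), not C(13,10).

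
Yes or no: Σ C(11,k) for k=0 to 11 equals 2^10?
No

Binomial theorem: Σ C(11,k) = (1+1)^11 = 2^11 = 2,048; RHS 2^10 = 1,024.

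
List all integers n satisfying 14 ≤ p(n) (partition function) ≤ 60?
7, 8, 9, 10, 11

Reasoning: Tabulating p(n) via p(n) = p(n−1) + p(n−2) − p(n−5) − p(n−7) + …: p(6)=11; p(7)=15; p(8)=22; p(9)=30; p(10)=42; p(11)=56; p(12)=77. So valid n = 7, 8, 9, 10, 11.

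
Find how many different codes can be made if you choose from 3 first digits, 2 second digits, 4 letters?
By the multiplication principle: 3 × 2 × 4 = 24.
Final answer: 24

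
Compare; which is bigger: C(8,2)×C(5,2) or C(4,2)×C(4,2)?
C(8,2)×C(5,2)

C(8,2)×C(5,2)=280, C(4,2)×C(4,2)=36.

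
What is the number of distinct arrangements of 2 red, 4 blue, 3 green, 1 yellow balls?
Multinomial: 10!/(2! × 4! × 3! × 1!) = 12,600.

Answer: 12,600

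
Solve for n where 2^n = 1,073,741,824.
1,073,741,824 = 1,024 × 1,024 × 1,024 = 2^10 × 2^10 × 2^10 = 2^30, so n = 30.
Final answer: 30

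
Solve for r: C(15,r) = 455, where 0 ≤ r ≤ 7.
3

Explanation: C(15,r) is increasing for 0 ≤ r ≤ 7. Stepping up (C(15,r+1) = C(15,r)·(15−r)/(r+1)): C(15,1) = 15, C(15,2) = 105, C(15,3) = 455 ✓. So r = 3.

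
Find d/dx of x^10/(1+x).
(10x^9(1+x) - x^10)/(1+x)²

Explanation: Quotient rule: [10x^{9}(1+x) - x^10]/(1+x)².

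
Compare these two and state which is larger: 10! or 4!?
10!

Working:
10!=3,628,800, 4!=24. 10! > 4!.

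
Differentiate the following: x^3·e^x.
Product rule: d/dx[x^3]·e^x + x^3·d/dx[e^x] = 3x^{2}e^x + x^3e^x.
Final answer: (3x^2 + x^3)e^x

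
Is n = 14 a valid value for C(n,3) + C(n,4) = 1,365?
Yes

Working:
C(14,3) + C(14,4) = 364 + 1,001 = 1,365, which equals 1,365.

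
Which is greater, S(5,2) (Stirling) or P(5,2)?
S(5,2) = 2·S(4,2) + S(4,1) = 2·7 + 1 = 15; P(5,2) = 20.
Final answer: P(5,2)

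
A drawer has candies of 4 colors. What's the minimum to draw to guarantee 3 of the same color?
Worst case: 2 of each = 8. One more: 9.
Final answer: 9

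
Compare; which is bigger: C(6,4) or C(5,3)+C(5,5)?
C(6,4)=15; C(5,3)+C(5,5)=10+1=11.
Final answer: C(6,4)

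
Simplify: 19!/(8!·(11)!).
75,582

Working:
This is C(19,8) = 75,582.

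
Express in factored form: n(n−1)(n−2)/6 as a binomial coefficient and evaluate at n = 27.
C(n,3); C(27,3) = 2,925

Reasoning: n(n−1)(n−2)/6 = n!/(3!(n−3)!) = C(n,3). At n = 27: C(27,3) = 2,925.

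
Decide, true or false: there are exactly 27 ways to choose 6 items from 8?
C(8,6) = 28 ≠ 27.
Final answer: False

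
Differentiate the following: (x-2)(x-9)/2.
d/dx[(x-2)(x-9)] = (x-9) + (x-2) = 2x - 11. Dividing by 2 gives (2x - 11)/2.
Final answer: (2x - 11)/2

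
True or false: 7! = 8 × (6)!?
False

Reasoning: 7! = 7 × 6! = 5,040, but 8 × 6! = 5,760.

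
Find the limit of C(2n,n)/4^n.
0

Solution: C(2n,n) ~ 4^n/√(πn), so C(2n,n)/4^n ~ 1/√(πn) → 0.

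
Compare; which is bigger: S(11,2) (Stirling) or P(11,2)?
S(11,2)
S(11,2) = 2·S(10,2) + S(10,1) = 2·511 + 1 = 1,023; P(11,2) = 110.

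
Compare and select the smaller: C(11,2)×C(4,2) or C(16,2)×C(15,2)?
C(11,2)×C(4,2)

Explanation: C(11,2)×C(4,2)=330, C(16,2)×C(15,2)=12,600.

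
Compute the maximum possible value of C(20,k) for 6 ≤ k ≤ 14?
184,756

C(20,k) is maximised at the centre of the row: C(20,10) = 184,756.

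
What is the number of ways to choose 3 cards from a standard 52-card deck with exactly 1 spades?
9,633

13 spades and 39 non-spades: C(13,1) × C(39,2) = 13 × 741 = 9,633.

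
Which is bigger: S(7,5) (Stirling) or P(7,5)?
P(7,5)

Reasoning: S(7,5) = 5·S(6,5) + S(6,4) = 5·15 + 65 = 140; P(7,5) = 2,520.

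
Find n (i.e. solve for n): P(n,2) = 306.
18

Working:
P(n,2) = n(n−1) is increasing in n; n(n−1) ≈ (n−0.5)^2 = 306 gives n ≈ 18.0. Check: P(16,2) = 240, P(17,2) = 272, P(18,2) = 306 ✓. So n = 18.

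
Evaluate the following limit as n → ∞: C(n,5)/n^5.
1/120

C(n,5) ≈ n^5/5! for large n. Limit = 1/5! = 1/120.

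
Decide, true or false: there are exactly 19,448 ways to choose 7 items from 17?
True

C(17,7) = 19,448.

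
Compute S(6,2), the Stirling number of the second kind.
Using the Stirling recurrence: S(n,k) = k·S(n-1,k) + S(n-1,k-1)
S(6,2) = 2·S(5,2) + S(5,1)
         = 2·15 + 1
         = 30 + 1
         = 31
Final answer: 31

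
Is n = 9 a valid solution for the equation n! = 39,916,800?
9! = 9·8! = 9·40,320 = 362,880, which does not equal 39,916,800.
Final answer: No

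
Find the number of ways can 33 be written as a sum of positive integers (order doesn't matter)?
10,143

Working:
Pentagonal recurrence p(n) = p(n−1) + p(n−2) − p(n−5) − p(n−7) + …: p(33) = p(32) + p(31) − p(28) − p(26) + p(21) + p(18) − p(11) − p(7) = 8,349 + 6,842 − 3,718 − 2,436 + 792 + 385 − 56 − 15 = 10,143.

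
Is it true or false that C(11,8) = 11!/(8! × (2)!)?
False

Reasoning: The correct denominator is 8!×3!, giving C(11,8) = 165; the stated RHS is 11!/(8!×2!) = 495 ≠ 165, so the statement does not hold.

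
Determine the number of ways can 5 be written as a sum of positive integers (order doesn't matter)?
7
Pentagonal recurrence p(n) = p(n−1) + p(n−2) − p(n−5) − p(n−7) + …: p(5) = p(4) + p(3) − p(0) = 5 + 3 − 1 = 7.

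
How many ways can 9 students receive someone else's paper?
133,496

Working:
Using D(n) = (n-1)[D(n-1) + D(n-2)]:
D(9) = (9-1) × [D(8) + D(7)]
      = 8 × [14833 + 1854]
      = 8 × 16687
      = 133,496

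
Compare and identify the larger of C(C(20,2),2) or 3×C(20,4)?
C(C(20,2),2)=17,955, 3×C(20,4)=14,535.
Final answer: C(C(20,2),2)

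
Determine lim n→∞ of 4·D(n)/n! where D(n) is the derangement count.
D(n)/n! → 1/e, so 4·D(n)/n! → 4/e.
Final answer: 4/e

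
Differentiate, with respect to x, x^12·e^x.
Product rule: d/dx[x^12]·e^x + x^12·d/dx[e^x] = 12x^{11}e^x + x^12e^x.

Answer: (12x^11 + x^12)e^x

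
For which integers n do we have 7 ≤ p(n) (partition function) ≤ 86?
5, 6, 7, 8, 9, 10, 11, 12
Tabulating p(n) via p(n) = p(n−1) + p(n−2) − p(n−5) − p(n−7) + …: p(4)=5; p(5)=7; p(6)=11; p(7)=15; p(8)=22; p(9)=30; p(10)=42; p(11)=56; p(12)=77; p(13)=101. So valid n = 5, 6, 7, 8, 9, 10, 11, 12.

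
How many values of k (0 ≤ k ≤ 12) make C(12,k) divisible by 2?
Checking C(12,k) mod 2 for k = 0..12: divisible at k = 1, 2, 3, 5, 6, 7, 9, 10, 11. That's 9 values.

Answer: 9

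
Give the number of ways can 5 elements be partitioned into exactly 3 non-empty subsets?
25

Explanation: This equals S(5,3), the Stirling number of the 2nd kind.
Using the Stirling recurrence: S(n,k) = k·S(n-1,k) + S(n-1,k-1)
S(5,3) = 3·S(4,3) + S(4,2)
         = 3·6 + 7
         = 18 + 7
         = 25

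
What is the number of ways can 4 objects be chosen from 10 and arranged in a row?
P(10,4) = 10!/(10-4)! = 5,040.

Answer: 5,040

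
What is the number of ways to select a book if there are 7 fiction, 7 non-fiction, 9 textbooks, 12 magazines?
35

Reasoning: By the addition principle: 7 + 7 + 9 + 12 = 35.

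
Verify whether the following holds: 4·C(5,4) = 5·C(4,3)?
True
Absorption identity k·C(n,k) = n·C(n-1,k-1). LHS = 4·5 = 20; RHS = 5·4 = 20.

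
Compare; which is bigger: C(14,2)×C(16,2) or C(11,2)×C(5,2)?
C(14,2)×C(16,2)

Reasoning: C(14,2)×C(16,2)=10,920, C(11,2)×C(5,2)=550.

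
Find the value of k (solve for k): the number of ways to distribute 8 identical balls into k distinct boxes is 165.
4

Stars and bars: the count is C(8+k−1, k−1), increasing in k. k=2: C(9,1) = 9, k=3: C(10,2) = 45, k=4: C(11,3) = 165 ✓. So k = 4.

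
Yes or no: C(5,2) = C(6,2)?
LHS = C(5,2) = 10; RHS = C(6,2) = 15. 10 ≠ 15, so the statement does not hold.
Final answer: No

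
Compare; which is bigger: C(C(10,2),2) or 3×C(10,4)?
C(C(10,2),2)

C(C(10,2),2)=990, 3×C(10,4)=630.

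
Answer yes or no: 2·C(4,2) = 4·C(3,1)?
Yes

Reasoning: Absorption identity k·C(n,k) = n·C(n-1,k-1). LHS = 2·6 = 12; RHS = 4·3 = 12.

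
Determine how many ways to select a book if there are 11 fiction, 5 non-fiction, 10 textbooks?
By the addition principle: 11 + 5 + 10 = 26.
Final answer: 26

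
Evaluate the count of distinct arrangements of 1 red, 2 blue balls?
3

Working:
Multinomial: 3!/(1! × 2!) = 3.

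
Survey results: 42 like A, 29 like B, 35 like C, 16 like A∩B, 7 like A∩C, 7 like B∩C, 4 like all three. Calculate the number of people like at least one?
80
|A∪B∪C| = 42+29+35-16-7-7+4 = 80.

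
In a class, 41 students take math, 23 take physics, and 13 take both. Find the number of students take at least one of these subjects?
|A∪B| = |A|+|B|-|A∩B| = 41+23-13 = 51.

Answer: 51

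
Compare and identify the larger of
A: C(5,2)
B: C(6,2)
B

Working:
A=C(5,2)=10, B=C(6,2)=15.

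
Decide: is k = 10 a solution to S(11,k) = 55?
Yes

Reasoning: S(11,10) = 10·S(10,10) + S(10,9) = 10·1 + 45 = 55, which equals 55.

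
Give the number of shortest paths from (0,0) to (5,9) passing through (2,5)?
735

Solution: To (2,5): C(7,2)=21. From there: C(7,3)=35. Total: 735.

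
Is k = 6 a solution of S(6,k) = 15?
No

Solution: S(6,6) = 6·S(5,6) + S(5,5) = 6·0 + 1 = 1, which does not equal 15.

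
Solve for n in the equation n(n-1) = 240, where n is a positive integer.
n² − n − 240 = 0, so n = (1 ± √(1 + 4·240))/2 = (1 ± √961)/2 = (1 ± 31)/2, i.e. n = 16 or n = -15. Taking the positive root, n = 16 (check: 16×15 = 240).
Final answer: 16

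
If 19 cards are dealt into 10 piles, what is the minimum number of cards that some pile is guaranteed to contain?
2

Working:
Pigeonhole: ⌈19/10⌉ = 2.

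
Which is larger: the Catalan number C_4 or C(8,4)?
C(8,4)

Solution: C_4 = C(8,4)/(4+1) = 70/5 = 14; C(8,4) = 70.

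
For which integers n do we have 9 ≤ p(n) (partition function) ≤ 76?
6, 7, 8, 9, 10, 11

Reasoning: Tabulating p(n) via p(n) = p(n−1) + p(n−2) − p(n−5) − p(n−7) + …: p(5)=7; p(6)=11; p(7)=15; p(8)=22; p(9)=30; p(10)=42; p(11)=56; p(12)=77. So valid n = 6, 7, 8, 9, 10, 11.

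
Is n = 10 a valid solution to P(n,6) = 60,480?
P(10,6) = 10·9·8·7·6·5 = 151,200, which does not equal 60,480.
Final answer: No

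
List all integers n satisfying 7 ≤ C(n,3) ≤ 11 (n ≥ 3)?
5

Explanation: C(4,3)=4; C(5,3)=10; C(6,3)=20. So valid n = 5.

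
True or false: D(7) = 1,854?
True

Solution: Derangements of 7 elements: D(7) = (7-1)·[D(6) + D(5)] = 6·[265 + 44] = 1,854.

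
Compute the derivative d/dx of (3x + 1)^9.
Chain rule: 9(3x+1)^{8} × 3 = 27(3x+1)^{8}.

Answer: 27(3x + 1)^8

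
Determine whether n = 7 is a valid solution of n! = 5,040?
7! = 7·6! = 7·720 = 5,040, which equals 5,040.

Answer: Yes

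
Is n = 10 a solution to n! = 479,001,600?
10! = 10·9! = 10·362,880 = 3,628,800, which does not equal 479,001,600.

Answer: No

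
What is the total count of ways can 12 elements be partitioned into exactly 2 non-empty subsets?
This equals S(12,2), the Stirling number of the 2nd kind.
Using the Stirling recurrence: S(n,k) = k·S(n-1,k) + S(n-1,k-1)
S(12,2) = 2·S(11,2) + S(11,1)
         = 2·1023 + 1
         = 2046 + 1
         = 2,047
Final answer: 2,047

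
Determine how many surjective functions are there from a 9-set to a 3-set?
18,150

Explanation: Onto functions = 3! × S(9,3)
First compute S(9,3) via recurrence:
Using the Stirling recurrence: S(n,k) = k·S(n-1,k) + S(n-1,k-1)
S(9,3) = 3·S(8,3) + S(8,2)
         = 3·966 + 127
         = 2898 + 127
         = 3,025
Then: 6 × 3025 = 18,150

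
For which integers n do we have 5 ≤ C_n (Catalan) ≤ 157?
3, 4, 5, 6

Explanation: C_2=2; C_3=5; C_4=14; C_5=42; C_6=132; C_7=429. So valid n = 3, 4, 5, 6.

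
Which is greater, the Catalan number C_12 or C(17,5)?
C_12
C_12 = C(24,12)/(12+1) = 2,704,156/13 = 208,012; C(17,5) = 6,188.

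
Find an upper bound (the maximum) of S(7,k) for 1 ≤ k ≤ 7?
350

Explanation: Row S(7,k) for k = 1..7 (via S(n,k) = k·S(n−1,k) + S(n−1,k−1)): 1, 63, 301, 350, 140, 21, 1. The row is unimodal; maximum at k = 4: 350.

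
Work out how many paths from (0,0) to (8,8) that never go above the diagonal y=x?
1,430
Counted by the Catalan number C_8: C_8 = C(16,8)/(8+1) = 12,870/9 = 1,430.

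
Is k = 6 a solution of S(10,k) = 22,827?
S(10,6) = 6·S(9,6) + S(9,5) = 6·2,646 + 6,951 = 22,827, which equals 22,827.

Answer: Yes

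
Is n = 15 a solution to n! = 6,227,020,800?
No

Solution: 15! = 15·14! = 15·87,178,291,200 = 1,307,674,368,000, which does not equal 6,227,020,800.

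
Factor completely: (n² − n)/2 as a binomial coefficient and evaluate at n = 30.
C(n,2); C(30,2) = 435

Reasoning: (n² − n)/2 = n(n−1)/2 = C(n,2). At n = 30: C(30,2) = 435.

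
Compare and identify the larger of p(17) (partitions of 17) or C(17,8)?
C(17,8)

Working:
Pentagonal recurrence p(n) = p(n−1) + p(n−2) − p(n−5) − p(n−7) + …: p(17) = p(16) + p(15) − p(12) − p(10) + p(5) + p(2) = 231 + 176 − 77 − 42 + 7 + 2 = 297; C(17,8) = 24,310.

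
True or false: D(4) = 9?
True

Working:
Derangements of 4 elements: D(4) = (4-1)·[D(3) + D(2)] = 3·[2 + 1] = 9.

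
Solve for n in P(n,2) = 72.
9

Explanation: P(n,2) = n(n−1) is increasing in n; n(n−1) ≈ (n−0.5)^2 = 72 gives n ≈ 9.0. Check: P(7,2) = 42, P(8,2) = 56, P(9,2) = 72 ✓. So n = 9.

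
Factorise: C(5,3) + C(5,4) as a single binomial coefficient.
By Pascal's identity: C(5,3) + C(5,4) = C(6,4) = 15.
Final answer: C(6,4)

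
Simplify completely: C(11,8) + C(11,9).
By Pascal's identity: C(12,9) = 220.
Final answer: 220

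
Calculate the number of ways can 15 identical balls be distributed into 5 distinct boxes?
3,876

Working:
C(15+5-1, 5-1) = C(19, 4) = 3,876.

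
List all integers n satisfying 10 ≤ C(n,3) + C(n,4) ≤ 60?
5, 6
C(4,3)+C(4,4)=5; C(5,3)+C(5,4)=15; C(6,3)+C(6,4)=35; C(7,3)+C(7,4)=70. So valid n = 5, 6.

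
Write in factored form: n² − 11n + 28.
(n − 4)(n − 7)

Solution: Seek roots whose sum is 11 and product is 28: (4, 7). So n² − 11n + 28 = (n − 4)(n − 7).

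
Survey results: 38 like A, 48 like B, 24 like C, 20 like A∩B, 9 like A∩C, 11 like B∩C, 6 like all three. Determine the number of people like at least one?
|A∪B∪C| = 38+48+24-20-9-11+6 = 76.
Final answer: 76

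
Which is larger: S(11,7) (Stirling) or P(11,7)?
P(11,7)

Working:
S(11,7) = 7·S(10,7) + S(10,6) = 7·5,880 + 22,827 = 63,987; P(11,7) = 1,663,200.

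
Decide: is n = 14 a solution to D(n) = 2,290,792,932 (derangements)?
D(14) = (14-1)·[D(13) + D(12)] = 13·[2,290,792,932 + 176,214,841] = 32,071,101,049, which does not equal 2,290,792,932.
Final answer: No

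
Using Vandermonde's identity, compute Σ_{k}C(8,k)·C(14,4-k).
7,315

Reasoning: = C(8+14,4) = C(22,4) = 7,315.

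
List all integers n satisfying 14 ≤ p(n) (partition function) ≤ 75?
7, 8, 9, 10, 11

Working:
Tabulating p(n) via p(n) = p(n−1) + p(n−2) − p(n−5) − p(n−7) + …: p(6)=11; p(7)=15; p(8)=22; p(9)=30; p(10)=42; p(11)=56; p(12)=77. So valid n = 7, 8, 9, 10, 11.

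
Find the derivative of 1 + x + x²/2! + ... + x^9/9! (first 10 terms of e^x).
1 + x + x²/2! + ... + x^8/8!

Solution: Differentiating term by term gives the first 9 terms of e^x.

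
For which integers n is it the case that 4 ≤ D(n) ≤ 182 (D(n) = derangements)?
Using D(n) = (n−1)[D(n−1) + D(n−2)] with D(1)=0, D(2)=1: D(3)=2; D(4)=9; D(5)=44; D(6)=265. So valid n = 4, 5.

Answer: 4, 5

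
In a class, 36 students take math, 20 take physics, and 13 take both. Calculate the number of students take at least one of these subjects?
43

Explanation: |A∪B| = |A|+|B|-|A∩B| = 36+20-13 = 43.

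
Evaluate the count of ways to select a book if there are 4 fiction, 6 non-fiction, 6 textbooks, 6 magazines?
22

Solution: By the addition principle: 4 + 6 + 6 + 6 = 22.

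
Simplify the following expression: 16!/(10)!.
5,765,760

Solution: This equals 16×15×...×11 = 5,765,760.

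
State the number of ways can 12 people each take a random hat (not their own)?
176,214,841

Solution: Using D(n) = (n-1)[D(n-1) + D(n-2)]:
D(12) = (12-1) × [D(11) + D(10)]
      = 11 × [14684570 + 1334961]
      = 11 × 16019531
      = 176,214,841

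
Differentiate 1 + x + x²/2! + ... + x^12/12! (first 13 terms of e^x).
1 + x + x²/2! + ... + x^11/11!

Differentiating term by term gives the first 12 terms of e^x.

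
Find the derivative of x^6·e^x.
(6x^5 + x^6)e^x
Product rule: d/dx[x^6]·e^x + x^6·d/dx[e^x] = 6x^{5}e^x + x^6e^x.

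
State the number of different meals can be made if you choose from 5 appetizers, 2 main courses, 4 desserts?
40

Explanation: By the multiplication principle: 5 × 2 × 4 = 40.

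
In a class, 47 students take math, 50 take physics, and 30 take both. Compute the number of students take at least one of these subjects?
67

Reasoning: |A∪B| = |A|+|B|-|A∩B| = 47+50-30 = 67.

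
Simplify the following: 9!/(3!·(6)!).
84

Reasoning: This is C(9,3) = 84.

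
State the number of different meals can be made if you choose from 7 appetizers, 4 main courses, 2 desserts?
56

Solution: By the multiplication principle: 7 × 4 × 2 = 56.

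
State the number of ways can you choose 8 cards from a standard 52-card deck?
752,538,150

C(52,8) = 752,538,150.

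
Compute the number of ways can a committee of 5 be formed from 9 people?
126

Reasoning: C(9,5) = 9! / (5! × (9-5)!)
         = 9! / (5! × 4!)
         = 126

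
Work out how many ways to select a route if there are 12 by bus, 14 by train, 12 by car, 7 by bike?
45
By the addition principle: 12 + 14 + 12 + 7 = 45.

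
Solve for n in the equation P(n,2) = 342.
19
P(n,2) = n(n−1) is increasing in n; n(n−1) ≈ (n−0.5)^2 = 342 gives n ≈ 19.0. Check: P(17,2) = 272, P(18,2) = 306, P(19,2) = 342 ✓. So n = 19.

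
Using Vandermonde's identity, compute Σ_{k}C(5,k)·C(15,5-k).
= C(5+15,5) = C(20,5) = 15,504.

Answer: 15,504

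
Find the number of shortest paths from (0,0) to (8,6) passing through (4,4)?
1,050
To (4,4): C(8,4)=70. From there: C(6,4)=15. Total: 1,050.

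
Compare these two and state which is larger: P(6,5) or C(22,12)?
C(22,12)

Working:
P(6,5)=720, C(22,12)=646,646.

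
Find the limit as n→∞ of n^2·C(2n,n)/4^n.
∞

Explanation: C(2n,n) ~ 4^n/√(πn), so n^2·C(2n,n)/4^n ~ n^(2 − 1/2)/√π → ∞.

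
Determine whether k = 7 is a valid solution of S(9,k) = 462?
S(9,7) = 7·S(8,7) + S(8,6) = 7·28 + 266 = 462, which equals 462.

Answer: Yes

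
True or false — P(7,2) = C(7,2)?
P(7,2) = 42 but C(7,2) = 21; they differ by a factor of 2! = 2, so the statement does not hold.
Final answer: False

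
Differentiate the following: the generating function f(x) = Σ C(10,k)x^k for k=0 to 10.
Σ k·C(10,k)x^(k-1) for k=1 to 10
Term-by-term differentiation gives Σ k·C(10,k)x^{k-1} for k=1 to 10.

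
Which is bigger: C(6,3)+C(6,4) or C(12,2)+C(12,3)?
First=35, Second=286.

Answer: C(12,2)+C(12,3)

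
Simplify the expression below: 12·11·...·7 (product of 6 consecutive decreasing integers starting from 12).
665,280

Solution: This is P(12,6) = 12!/(6)! = 665,280.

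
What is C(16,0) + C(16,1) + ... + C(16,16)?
65,536
Sum of binomial coefficients = 2^16 = 65,536.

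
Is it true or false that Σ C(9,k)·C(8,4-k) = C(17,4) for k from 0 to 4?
Vandermonde's identity gives C(17,4) = 2,380; RHS C(17,4) = 2,380.

Answer: True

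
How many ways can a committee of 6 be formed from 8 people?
28

Solution: C(8,6) = 8! / (6! × (8-6)!)
         = 8! / (6! × 2!)
         = 28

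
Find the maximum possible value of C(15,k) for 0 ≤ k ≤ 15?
6,435
Maximum at k = 7 or k = 8: C(15,7) = 6,435.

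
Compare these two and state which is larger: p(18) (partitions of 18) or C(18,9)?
C(18,9)

Reasoning: Pentagonal recurrence p(n) = p(n−1) + p(n−2) − p(n−5) − p(n−7) + …: p(18) = p(17) + p(16) − p(13) − p(11) + p(6) + p(3) = 297 + 231 − 101 − 56 + 11 + 3 = 385; C(18,9) = 48,620.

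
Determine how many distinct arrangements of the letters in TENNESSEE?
3,780
Word has 9 letters (T=1, E=4, N=2, S=2). Arrangements: 9!/Π(k!) = 3,780.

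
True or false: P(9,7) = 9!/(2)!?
Permutation formula P(n,k) = n!/(n-k)!: 9!/2! = 362,880/2 = 181,440 = P(9,7). The statement holds.

Answer: True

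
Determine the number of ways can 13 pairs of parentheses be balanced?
742,900

Working:
Using the Catalan number formula: C_n = C(2n, n) / (n+1)
C_13 = C(26, 13) / (13+1)
     = 10400600 / 14
     = 742,900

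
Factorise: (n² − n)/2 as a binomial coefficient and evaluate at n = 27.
(n² − n)/2 = n(n−1)/2 = C(n,2). At n = 27: C(27,2) = 351.
Final answer: C(n,2); C(27,2) = 351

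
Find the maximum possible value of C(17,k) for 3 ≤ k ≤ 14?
24,310

C(17,k) is maximised at the centre of the row: C(17,8) = 24,310.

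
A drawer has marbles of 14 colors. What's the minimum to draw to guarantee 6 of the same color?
Worst case: 5 of each = 70. One more: 71.
Final answer: 71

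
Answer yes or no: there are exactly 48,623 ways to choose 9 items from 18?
No
C(18,9) = 48,620 ≠ 48623.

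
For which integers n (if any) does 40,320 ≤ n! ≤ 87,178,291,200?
8, 9, 10, 11, 12, 13, 14

n! is strictly increasing; 8! = 40,320 and 14! = 87,178,291,200, so valid n = 8, 9, 10, 11, 12, 13, 14.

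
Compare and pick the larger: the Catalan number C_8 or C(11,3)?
C_8

Reasoning: C_8 = C(16,8)/(8+1) = 12,870/9 = 1,430; C(11,3) = 165.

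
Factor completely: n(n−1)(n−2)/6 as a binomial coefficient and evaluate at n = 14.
n(n−1)(n−2)/6 = n!/(3!(n−3)!) = C(n,3). At n = 14: C(14,3) = 364.

Answer: C(n,3); C(14,3) = 364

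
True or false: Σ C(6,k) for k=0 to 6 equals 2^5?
False

Working:
Binomial theorem: Σ C(6,k) = (1+1)^6 = 2^6 = 64; RHS 2^5 = 32.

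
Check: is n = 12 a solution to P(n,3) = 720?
No

Reasoning: P(12,3) = 12·11·10 = 1,320, which does not equal 720.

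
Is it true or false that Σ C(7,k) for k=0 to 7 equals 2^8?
False

Working:
Binomial theorem: Σ C(7,k) = (1+1)^7 = 2^7 = 128; RHS 2^8 = 256.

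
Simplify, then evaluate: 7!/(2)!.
2,520

Reasoning: This equals 7×6×...×3 = 2,520.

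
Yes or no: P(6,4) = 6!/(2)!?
Yes

Reasoning: Permutation formula P(n,k) = n!/(n-k)!: 6!/2! = 720/2 = 360 = P(6,4). The statement holds.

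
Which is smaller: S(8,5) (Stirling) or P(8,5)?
S(8,5)
S(8,5) = 5·S(7,5) + S(7,4) = 5·140 + 350 = 1,050; P(8,5) = 6,720.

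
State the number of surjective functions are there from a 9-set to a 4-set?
186,480

Explanation: Onto functions = 4! × S(9,4)
First compute S(9,4) via recurrence:
Using the Stirling recurrence: S(n,k) = k·S(n-1,k) + S(n-1,k-1)
S(9,4) = 4·S(8,4) + S(8,3)
         = 4·1701 + 966
         = 6804 + 966
         = 7,770
Then: 24 × 7770 = 186,480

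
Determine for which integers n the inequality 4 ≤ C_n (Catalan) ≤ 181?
3, 4, 5, 6

Reasoning: C_2=2; C_3=5; C_4=14; C_5=42; C_6=132; C_7=429. So valid n = 3, 4, 5, 6.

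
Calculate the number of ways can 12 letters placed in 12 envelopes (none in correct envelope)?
176,214,841

Using D(n) = (n-1)[D(n-1) + D(n-2)]:
D(12) = (12-1) × [D(11) + D(10)]
      = 11 × [14684570 + 1334961]
      = 11 × 16019531
      = 176,214,841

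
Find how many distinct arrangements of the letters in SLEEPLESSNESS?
Word has 13 letters (S=5, L=2, E=4, P=1, N=1). Arrangements: 13!/Π(k!) = 1,081,080.
Final answer: 1,081,080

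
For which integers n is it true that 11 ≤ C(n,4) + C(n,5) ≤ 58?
6, 7

Reasoning: C(5,4)+C(5,5)=6; C(6,4)+C(6,5)=21; C(7,4)+C(7,5)=56; C(8,4)+C(8,5)=126. So valid n = 6, 7.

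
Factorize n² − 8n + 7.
Seek roots whose sum is 8 and product is 7: (1, 7). So n² − 8n + 7 = (n − 1)(n − 7).
Final answer: (n − 1)(n − 7)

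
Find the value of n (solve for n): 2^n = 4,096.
4,096 = 1,024 × 4 = 2^10 × 2^2 = 2^12, so n = 12.

Answer: 12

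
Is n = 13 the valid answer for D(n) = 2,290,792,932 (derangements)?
Yes

D(13) = (13-1)·[D(12) + D(11)] = 12·[176,214,841 + 14,684,570] = 2,290,792,932, which equals 2,290,792,932.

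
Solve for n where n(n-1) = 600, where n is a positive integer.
25

Solution: n² − n − 600 = 0, so n = (1 ± √(1 + 4·600))/2 = (1 ± √2,401)/2 = (1 ± 49)/2, i.e. n = 25 or n = -24. Taking the positive root, n = 25 (check: 25×24 = 600).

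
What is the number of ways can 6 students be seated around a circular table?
120
Circular arrangements: (6-1)! = 120.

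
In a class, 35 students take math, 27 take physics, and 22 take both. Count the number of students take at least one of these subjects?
40

|A∪B| = |A|+|B|-|A∩B| = 35+27-22 = 40.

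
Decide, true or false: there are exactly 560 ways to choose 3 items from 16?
True

C(16,3) = 560.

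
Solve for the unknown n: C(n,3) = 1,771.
23

Explanation: C(n,3) = n(n−1)(n−2)/3! is increasing in n, and n(n−1)(n−2) = 3!·1,771 = 10,626 ≈ (n−1)^3 gives n ≈ 23.0. Check: C(21,3) = 1,330, C(22,3) = 1,540, C(23,3) = 1,771 ✓. So n = 23.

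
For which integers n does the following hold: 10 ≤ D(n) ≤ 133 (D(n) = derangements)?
5

Working:
Using D(n) = (n−1)[D(n−1) + D(n−2)] with D(1)=0, D(2)=1: D(4)=9; D(5)=44; D(6)=265. So valid n = 5.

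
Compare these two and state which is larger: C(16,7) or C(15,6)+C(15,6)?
C(16,7)

Solution: C(16,7)=11,440; C(15,6)+C(15,6)=5,005+5,005=10,010.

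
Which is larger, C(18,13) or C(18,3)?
C(18,13)

C(18,13)=8,568, C(18,3)=816.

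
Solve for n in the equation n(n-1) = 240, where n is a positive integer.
16

Reasoning: n² − n − 240 = 0, so n = (1 ± √(1 + 4·240))/2 = (1 ± √961)/2 = (1 ± 31)/2, i.e. n = 16 or n = -15. Taking the positive root, n = 16 (check: 16×15 = 240).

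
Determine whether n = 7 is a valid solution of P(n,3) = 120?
P(7,3) = 7·6·5 = 210, which does not equal 120.
Final answer: No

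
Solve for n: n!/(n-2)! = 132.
12

Working:
n!/(n-2)! = n×(n-1), a product of 2 consecutive integers ≈ (n−0.5)^2. 132^(1/2) + 0.5 ≈ 12.0; check n = 12: 12×11 = 132 ✓. So n = 12.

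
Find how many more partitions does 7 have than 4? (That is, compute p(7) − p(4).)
10
Pentagonal recurrence p(n) = p(n−1) + p(n−2) − p(n−5) − p(n−7) + …: p(7) = p(6) + p(5) − p(2) − p(0) = 11 + 7 − 2 − 1 = 15.
p(4) = p(3) + p(2) = 3 + 2 = 5.
Difference = 15 − 5 = 10.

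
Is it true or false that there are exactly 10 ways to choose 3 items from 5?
C(5,3) = 10.
Final answer: True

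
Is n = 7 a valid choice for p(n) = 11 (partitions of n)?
No

Solution: Pentagonal recurrence p(n) = p(n−1) + p(n−2) − p(n−5) − p(n−7) + …: p(7) = p(6) + p(5) − p(2) − p(0) = 11 + 7 − 2 − 1 = 15, which does not equal 11.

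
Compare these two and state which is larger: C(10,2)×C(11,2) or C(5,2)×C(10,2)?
C(10,2)×C(11,2)

Working:
C(10,2)×C(11,2)=2,475, C(5,2)×C(10,2)=450.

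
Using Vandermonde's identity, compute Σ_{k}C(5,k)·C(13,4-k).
3,060
= C(5+13,4) = C(18,4) = 3,060.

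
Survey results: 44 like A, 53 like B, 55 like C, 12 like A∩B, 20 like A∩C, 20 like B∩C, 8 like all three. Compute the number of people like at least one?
108

Solution: |A∪B∪C| = 44+53+55-12-20-20+8 = 108.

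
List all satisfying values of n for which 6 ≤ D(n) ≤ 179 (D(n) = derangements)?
4, 5

Solution: Using D(n) = (n−1)[D(n−1) + D(n−2)] with D(1)=0, D(2)=1: D(3)=2; D(4)=9; D(5)=44; D(6)=265. So valid n = 4, 5.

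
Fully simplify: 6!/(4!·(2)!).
This is C(6,4) = 15.
Final answer: 15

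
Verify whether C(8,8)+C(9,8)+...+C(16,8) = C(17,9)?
Hockey stick identity gives Σ = C(17,9) = 24,310; RHS C(17,9) = 24,310.

Answer: True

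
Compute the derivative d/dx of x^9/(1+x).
Quotient rule: [9x^{8}(1+x) - x^9]/(1+x)².
Final answer: (9x^8(1+x) - x^9)/(1+x)²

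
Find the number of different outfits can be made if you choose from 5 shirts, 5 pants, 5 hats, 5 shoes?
625
By the multiplication principle: 5 × 5 × 5 × 5 = 625.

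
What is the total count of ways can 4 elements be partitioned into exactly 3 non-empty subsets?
6

Solution: This equals S(4,3), the Stirling number of the 2nd kind.
Using the Stirling recurrence: S(n,k) = k·S(n-1,k) + S(n-1,k-1)
S(4,3) = 3·S(3,3) + S(3,2)
         = 3·1 + 3
         = 3 + 3
         = 6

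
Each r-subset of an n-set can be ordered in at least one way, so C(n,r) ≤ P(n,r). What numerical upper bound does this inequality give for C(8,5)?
6,720

P(8,5) = 8·7·6·5·4 = 6,720, so C(8,5) ≤ 6,720. (The bound is loose by a factor of 5! = 120: C(8,5) = 6,720/120 = 56.)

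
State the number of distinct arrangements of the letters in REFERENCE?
7,560

Word has 9 letters (R=2, E=4, F=1, N=1, C=1). Arrangements: 9!/Π(k!) = 7,560.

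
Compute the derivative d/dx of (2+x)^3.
Using the power rule: d/dx (2+x)^3 = 3(2+x)^{2}.

Answer: 3(2+x)^2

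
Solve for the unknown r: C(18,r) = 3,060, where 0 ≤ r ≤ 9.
4

Solution: C(18,r) is increasing for 0 ≤ r ≤ 9. Stepping up (C(18,r+1) = C(18,r)·(18−r)/(r+1)): C(18,1) = 18, C(18,2) = 153, C(18,3) = 816, C(18,4) = 3,060 ✓. So r = 4.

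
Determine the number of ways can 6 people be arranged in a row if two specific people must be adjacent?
Treat pair as unit: (6-1)! arrangements × 2 internal orders = 240.
Final answer: 240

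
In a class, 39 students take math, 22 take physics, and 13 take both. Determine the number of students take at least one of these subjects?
48

Explanation: |A∪B| = |A|+|B|-|A∩B| = 39+22-13 = 48.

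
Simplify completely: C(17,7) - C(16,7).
C(17,7) - C(16,7) = C(16,6) = 8,008.

Answer: 8,008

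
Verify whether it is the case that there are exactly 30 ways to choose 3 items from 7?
False

Working:
C(7,3) = 35 ≠ 30.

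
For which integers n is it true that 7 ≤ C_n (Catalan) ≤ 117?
4, 5
C_3=5; C_4=14; C_5=42; C_6=132. So valid n = 4, 5.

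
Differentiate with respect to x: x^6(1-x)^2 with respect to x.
Product rule: 6x^{5}(1-x)^{2} + x^6·(-2)(1-x)^{1}.
Final answer: 6x^5(1-x)^2 - 2x^6(1-x)^1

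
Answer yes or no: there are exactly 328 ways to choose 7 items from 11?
C(11,7) = 330 ≠ 328.

Answer: No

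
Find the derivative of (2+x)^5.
5(2+x)^4

Reasoning: Using the power rule: d/dx (2+x)^5 = 5(2+x)^{4}.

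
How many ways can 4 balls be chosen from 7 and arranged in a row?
840

Solution: P(7,4) = 7!/(7-4)! = 840.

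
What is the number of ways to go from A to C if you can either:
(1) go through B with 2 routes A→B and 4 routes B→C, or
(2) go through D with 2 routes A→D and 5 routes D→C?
Route via B: 2×4=8. Route via D: 2×5=10. Total: 18.

Answer: 18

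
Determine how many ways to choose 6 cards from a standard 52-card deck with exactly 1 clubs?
7,484,841

Reasoning: 13 clubs and 39 non-clubs: C(13,1) × C(39,5) = 13 × 575757 = 7,484,841.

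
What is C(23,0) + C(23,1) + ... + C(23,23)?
8,388,608

Solution: Sum of binomial coefficients = 2^23 = 8,388,608.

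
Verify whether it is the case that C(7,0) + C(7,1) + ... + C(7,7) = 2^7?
Binomial theorem with x = y = 1: Σ C(7,i) = (1+1)^7 = 2^7 = 128. The statement holds.

Answer: True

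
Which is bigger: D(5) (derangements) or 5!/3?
D(5)

Reasoning: D(5) = (5-1)·[D(4) + D(3)] = 4·[9 + 2] = 44; 5!/3 = 120/3 = 40.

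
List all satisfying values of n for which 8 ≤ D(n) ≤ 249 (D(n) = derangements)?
4, 5
Using D(n) = (n−1)[D(n−1) + D(n−2)] with D(1)=0, D(2)=1: D(3)=2; D(4)=9; D(5)=44; D(6)=265. So valid n = 4, 5.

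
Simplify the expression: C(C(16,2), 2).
7,140

Working:
C(16,2) = 120, then C(120, 2) = 7,140.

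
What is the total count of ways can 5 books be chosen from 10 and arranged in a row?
30,240

Explanation: P(10,5) = 10!/(10-5)! = 30,240.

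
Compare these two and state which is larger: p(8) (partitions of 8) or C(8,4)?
C(8,4)
Pentagonal recurrence p(n) = p(n−1) + p(n−2) − p(n−5) − p(n−7) + …: p(8) = p(7) + p(6) − p(3) − p(1) = 15 + 11 − 3 − 1 = 22; C(8,4) = 70.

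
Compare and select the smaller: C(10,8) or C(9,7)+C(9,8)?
Equal

By Pascal's identity: C(10,8) = C(9,7)+C(9,8) = 45. Equal.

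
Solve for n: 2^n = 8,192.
8,192 = 1,024 × 8 = 2^10 × 2^3 = 2^13, so n = 13.
Final answer: 13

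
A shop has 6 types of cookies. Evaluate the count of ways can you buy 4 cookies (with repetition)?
126

Stars and bars: C(4+6-1, 4) = C(9, 4) = 126.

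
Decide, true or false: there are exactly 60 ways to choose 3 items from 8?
C(8,3) = 56 ≠ 60.

Answer: False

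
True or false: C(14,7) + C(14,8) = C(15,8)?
True

Explanation: Pascal's identity C(n,k) + C(n,k+1) = C(n+1,k+1): 3,432 + 3,003 = 6,435 = C(15,8).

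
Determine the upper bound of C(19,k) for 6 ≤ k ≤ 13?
C(19,k) is maximised at the centre of the row: C(19,9) = 92,378.

Answer: 92,378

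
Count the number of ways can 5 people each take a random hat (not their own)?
Using D(n) = (n-1)[D(n-1) + D(n-2)]:
D(5) = (5-1) × [D(4) + D(3)]
      = 4 × [9 + 2]
      = 4 × 11
      = 44
Final answer: 44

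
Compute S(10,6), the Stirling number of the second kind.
22,827

Using the Stirling recurrence: S(n,k) = k·S(n-1,k) + S(n-1,k-1)
S(10,6) = 6·S(9,6) + S(9,5)
         = 6·2646 + 6951
         = 15876 + 6951
         = 22,827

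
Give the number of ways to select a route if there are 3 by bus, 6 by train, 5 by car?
14

By the addition principle: 3 + 6 + 5 = 14.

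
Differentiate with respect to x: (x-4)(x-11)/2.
d/dx[(x-4)(x-11)] = (x-11) + (x-4) = 2x - 15. Dividing by 2 gives (2x - 15)/2.

Answer: (2x - 15)/2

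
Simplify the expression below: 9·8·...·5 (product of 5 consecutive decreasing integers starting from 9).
15,120

Explanation: This is P(9,5) = 9!/(4)! = 15,120.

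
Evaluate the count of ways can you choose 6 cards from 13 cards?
1,716
C(13,6) = 13! / (6! × (13-6)!)
         = 13! / (6! × 7!)
         = 1,716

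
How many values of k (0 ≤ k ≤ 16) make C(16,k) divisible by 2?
15

Checking C(16,k) mod 2 for k = 0..16: divisible at k = 1, 2, 3, 4, 5, 6, 7, 8, 9, 10, 11, 12, 13, 14, 15. That's 15 values.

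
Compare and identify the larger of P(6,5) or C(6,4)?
P(6,5)

Explanation: P(6,5)=720, C(6,4)=15.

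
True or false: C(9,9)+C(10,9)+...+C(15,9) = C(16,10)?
True

Solution: Hockey stick identity gives Σ = C(16,10) = 8,008; RHS C(16,10) = 8,008.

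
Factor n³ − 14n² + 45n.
n(n − 5)(n − 9)

Explanation: n³ − 14n² + 45n = n(n² − 14n + 45) = n(n − 5)(n − 9).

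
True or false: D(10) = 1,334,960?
False

Derangements of 10 elements: D(10) = (10-1)·[D(9) + D(8)] = 9·[133,496 + 14,833] = 1,334,961.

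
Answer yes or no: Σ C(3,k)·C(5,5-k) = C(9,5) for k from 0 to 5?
No

Vandermonde's identity gives C(8,5) = 56; RHS C(9,5) = 126.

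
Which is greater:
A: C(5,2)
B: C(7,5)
A=C(5,2)=10, B=C(7,5)=21.

Answer: B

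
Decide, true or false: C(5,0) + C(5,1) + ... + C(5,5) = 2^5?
Binomial theorem with x = y = 1: Σ C(5,i) = (1+1)^5 = 2^5 = 32. The statement holds.
Final answer: True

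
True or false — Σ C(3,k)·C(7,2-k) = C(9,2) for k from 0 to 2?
False

Explanation: Vandermonde's identity gives C(10,2) = 45; RHS C(9,2) = 36.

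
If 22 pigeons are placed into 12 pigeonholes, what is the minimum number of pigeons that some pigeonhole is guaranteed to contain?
Pigeonhole: ⌈22/12⌉ = 2.
Final answer: 2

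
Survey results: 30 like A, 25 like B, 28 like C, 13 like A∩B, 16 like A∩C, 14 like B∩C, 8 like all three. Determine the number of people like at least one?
48
|A∪B∪C| = 30+25+28-13-16-14+8 = 48.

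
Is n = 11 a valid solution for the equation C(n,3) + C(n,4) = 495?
C(11,3) + C(11,4) = 165 + 330 = 495, which equals 495.
Final answer: Yes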